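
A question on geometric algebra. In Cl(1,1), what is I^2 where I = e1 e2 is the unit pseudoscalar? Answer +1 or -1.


The pseudoscalar I = e1...e_n (product of all n generators) of Cl(p,q) satisfies I^2 = (-1)^(q + n(n-1)/2).
p = 1, q = 1, n = p + q = 2
n(n-1)/2 = 2 * 1 / 2 = 1
Exponent = q + n(n-1)/2 = 1 + 1 = 2
I^2 = (-1)^2 = +1


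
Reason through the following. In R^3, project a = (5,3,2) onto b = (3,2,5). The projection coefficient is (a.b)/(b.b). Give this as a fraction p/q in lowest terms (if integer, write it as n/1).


Projection coefficient = (a . b) / (b . b)
a . b = 5*3 + 3*2 + 2*5
= 15 + 6 + 10 = 31
b . b = 3^2 + 2^2 + 5^2
= 9 + 4 + 25 = 38
Coefficient = 31/38
In lowest terms: 31/38


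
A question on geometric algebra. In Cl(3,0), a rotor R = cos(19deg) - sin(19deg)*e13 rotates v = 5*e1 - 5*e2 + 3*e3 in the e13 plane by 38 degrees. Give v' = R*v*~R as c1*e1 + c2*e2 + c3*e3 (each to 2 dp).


Rotor R = cos(19deg) - sin(19deg)*e13
Rotation angle theta = 2 * 19 = 38 degrees in the e13 plane (e1 -> e3).
The component perpendicular to the plane (e2) is invariant: v'_2 = v2 = -5.00
cos(38deg) = 0.7880, sin(38deg) = 0.6157
v'_1 = v1*cos(theta) - v3*sin(theta) = 5*0.7880 - 3*0.6157 = 2.09
v'_3 = v1*sin(theta) + v3*cos(theta) = 5*0.6157 + 3*0.7880 = 5.44
v' = 2.09*e1 - 5.00*e2 + 5.44*e3


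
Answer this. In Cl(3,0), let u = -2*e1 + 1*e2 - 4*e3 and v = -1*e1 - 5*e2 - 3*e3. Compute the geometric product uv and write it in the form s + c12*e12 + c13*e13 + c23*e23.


In Cl(3,0): e_i^2 = 1, e_ie_j = -e_je_i for i != j.
Scalar part = u . v = (-2)*(-1) + 1*(-5) + (-4)*(-3)
= 2 + (-5) + 12 = 9
e12 coeff = (-2)*(-5) - 1*(-1) = 10 - (-1) = 11
e13 coeff = (-2)*(-3) - (-4)*(-1) = 6 - 4 = 2
e23 coeff = 1*(-3) - (-4)*(-5) = -3 - 20 = -23
uv = 9 + 11*e12 + 2*e13 - 23*e23


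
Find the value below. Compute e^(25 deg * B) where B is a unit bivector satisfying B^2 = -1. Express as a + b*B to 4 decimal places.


For a unit bivector B with B^2 = -1, the exponential series gives
e^(theta*B) = cos(theta) + sin(theta)*B (the GA analogue of Euler's formula).
theta = 25 degrees = 0.436332 rad
cos(25 deg) = 0.9063
sin(25 deg) = 0.4226
exp(theta*B) = 0.9063 + 0.4226*B


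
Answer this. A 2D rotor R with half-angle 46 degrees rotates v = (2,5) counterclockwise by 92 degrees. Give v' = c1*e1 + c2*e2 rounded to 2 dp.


Rotor R = cos(46deg) - sin(46deg)*e12
Rotation angle theta = 2 * 46 = 92 degrees
v' = R*v*~R rotates v by theta.
cos(92deg) = -0.0349, sin(92deg) = 0.9994
v'_1 = 2*cos(92deg) - 5*sin(92deg)
= 2*(-0.0349) - 5*0.9994
= -5.07
v'_2 = 2*sin(92deg) + 5*cos(92deg)
= 2*0.9994 + 5*(-0.0349)
= 1.82
v' = -5.07*e1 + 1.82*e2


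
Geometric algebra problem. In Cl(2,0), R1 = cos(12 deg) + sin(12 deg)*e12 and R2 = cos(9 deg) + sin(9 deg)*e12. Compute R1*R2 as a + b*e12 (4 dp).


Same-plane rotors commute and their half-angles add:
R1*R2 = cos(a1 + a2) + sin(a1 + a2)*e12.
a1 + a2 = 12 + 9 = 21 deg
cos(21 deg) = 0.9336
sin(21 deg) = 0.3584
R1*R2 = 0.9336 + 0.3584*e12


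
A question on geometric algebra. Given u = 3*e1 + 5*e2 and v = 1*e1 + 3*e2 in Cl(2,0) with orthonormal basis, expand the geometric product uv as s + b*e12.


Expand: (3*e1 + 5*e2)(1*e1 + 3*e2)
= 3*1*e1e1 + 3*3*e1e2 + 5*1*e2e1 + 5*3*e2e2
Using e1^2 = e2^2 = 1, e2e1 = -e1e2:
Scalar part s = 3*1 + 5*3 = 3 + 15 = 18
Bivector part b = 3*3 - 5*1 = 9 - 5 = 4
uv = 18 + 4*e12


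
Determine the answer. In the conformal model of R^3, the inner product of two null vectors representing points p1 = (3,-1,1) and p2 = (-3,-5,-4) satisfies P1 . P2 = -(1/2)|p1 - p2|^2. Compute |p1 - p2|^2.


p1 - p2 = (6, 4, 5)
|p1 - p2|^2 = 6^2 + 4^2 + 5^2
= 36 + 16 + 25
= 77


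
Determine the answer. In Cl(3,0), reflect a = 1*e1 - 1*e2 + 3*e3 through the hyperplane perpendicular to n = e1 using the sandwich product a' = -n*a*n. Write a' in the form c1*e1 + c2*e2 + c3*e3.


Reflection formula: a' = -n*a*n, with n = e1 (unit vector, n^2 = 1).
For reflection through hyperplane perp to e1:
The component along e1 flips sign, others stay.
a = (1, -1, 3)
a' = (-1, -1, 3)
a' = -1*e1 - 1*e2 + 3*e3


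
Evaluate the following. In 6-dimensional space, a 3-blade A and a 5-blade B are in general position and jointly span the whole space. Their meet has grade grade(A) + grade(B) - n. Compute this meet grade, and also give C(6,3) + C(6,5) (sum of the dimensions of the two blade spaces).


Meet grade = grade(A) + grade(B) - n
= 3 + 5 - 6 = 2
C(6,3) = 20
C(6,5) = 6
dim_A + dim_B = 20 + 6 = 26


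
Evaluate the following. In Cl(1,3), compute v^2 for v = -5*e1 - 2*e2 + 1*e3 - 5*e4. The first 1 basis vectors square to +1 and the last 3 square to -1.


v^2 = sum of c_i^2 * e_i^2
Positive signature terms (e_i^2 = +1): (-5)^2 = 25
Negative signature terms (e_j^2 = -1): (-2)^2 + 1^2 + (-5)^2 = 30
v^2 = 25 - 30 = -5


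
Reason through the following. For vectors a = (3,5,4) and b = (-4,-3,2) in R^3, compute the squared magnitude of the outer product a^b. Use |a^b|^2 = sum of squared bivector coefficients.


a wedge b = (a1*b2 - a2*b1)*e12 + (a1*b3 - a3*b1)*e13 + (a2*b3 - a3*b2)*e23
e12 coeff: 3*(-3) - 5*(-4) = -9 - (-20) = 11
e13 coeff: 3*2 - 4*(-4) = 6 - (-16) = 22
e23 coeff: 5*2 - 4*(-3) = 10 - (-12) = 22
|a wedge b|^2 = 11^2 + 22^2 + 22^2
= 121 + 484 + 484
= 1089


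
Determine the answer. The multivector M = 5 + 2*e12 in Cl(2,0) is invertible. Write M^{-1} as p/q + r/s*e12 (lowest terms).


M = 5 + 2*e12, where e12^2 = -1.
Since M commutes with its reverse ~M = a - b*e12, M * ~M = a^2 - b^2*e12^2 = a^2 + b^2.
So M^{-1} = ~M / (a^2 + b^2) = (a - b*e12)/(a^2 + b^2).
a^2 + b^2 = 25 + 4 = 29
Scalar part = 5/29 = 5/29
Bivector coeff = -2/29 = -2/29
M^{-1} = 5/29 - 2/29*e12


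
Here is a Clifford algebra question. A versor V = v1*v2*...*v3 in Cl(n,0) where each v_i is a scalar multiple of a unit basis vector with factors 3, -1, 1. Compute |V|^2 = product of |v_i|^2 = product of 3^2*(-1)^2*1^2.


Each vector v_i has |v_i|^2 = s_i^2
Squared scales: 3^2 = 9, (-1)^2 = 1, 1^2 = 1
|V|^2 = 9 * 1 * 1
= 9


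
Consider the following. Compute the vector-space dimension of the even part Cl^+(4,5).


Even subalgebra dimension = 2^(n-1)
n = 4 + 5 = 9
2^(9 - 1) = 2^8 = 256
Verification: sum of C(9,k) for even k = 1 + 36 + 126 + 84 + 9 = 256
Result = 256


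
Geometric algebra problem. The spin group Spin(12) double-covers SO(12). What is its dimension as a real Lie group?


Spin(n) double-covers SO(n); both have Lie algebra so(n) of dimension n(n-1)/2.
n = 12
n(n-1) = 12 * 11 = 132
dim Spin(12) = 132/2 = 66


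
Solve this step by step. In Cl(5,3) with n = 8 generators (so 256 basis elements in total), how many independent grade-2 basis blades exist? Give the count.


Number of grade-k basis blades in Cl(p,q) with n = p + q is C(n, k).
n = 5 + 3 = 8
C(8, 2) = 8! / (2! * 6!)
= 40320 / (2 * 720)
= 28


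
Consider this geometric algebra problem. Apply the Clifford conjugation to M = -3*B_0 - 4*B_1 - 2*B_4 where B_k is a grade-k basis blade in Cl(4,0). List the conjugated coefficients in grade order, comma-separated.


Clifford conjugate sign for grade k: (-1)^(k(k+1)/2)
Grade 0: (-1)^(0*1/2) = (-1)^0 = 1, coeff -3 -> -3
Grade 1: (-1)^(1*2/2) = (-1)^1 = -1, coeff -4 -> 4
Grade 4: (-1)^(4*5/2) = (-1)^10 = 1, coeff -2 -> -2
Conjugated coefficients: -3, 4, -2


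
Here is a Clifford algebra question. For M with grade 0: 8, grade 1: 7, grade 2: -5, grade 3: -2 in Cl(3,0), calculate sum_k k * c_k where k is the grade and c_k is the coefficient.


Grade-weighted sum = sum of grade_k * coefficient_k
0*8 = 0
1*7 = 7
2*(-5) = -10
3*(-2) = -6
Total = 0 + 7 + (-10) + (-6) = -9


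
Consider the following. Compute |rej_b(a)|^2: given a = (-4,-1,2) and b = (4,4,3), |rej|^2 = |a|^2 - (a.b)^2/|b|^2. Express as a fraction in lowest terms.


|a|^2 = (-4)^2 + (-1)^2 + 2^2 = 21
|b|^2 = 4^2 + 4^2 + 3^2 = 41
a . b = (-4)*4 + (-1)*4 + 2*3 = -14
(a.b)^2 = (-14)^2 = 196
|rej|^2 = 21 - 196/41
= (861 - 196)/41
= 665/41
In lowest terms: 665/41


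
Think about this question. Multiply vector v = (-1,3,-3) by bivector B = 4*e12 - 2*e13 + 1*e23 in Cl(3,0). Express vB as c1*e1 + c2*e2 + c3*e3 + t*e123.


vB has grade-1 (vector) and grade-3 (trivector) parts: vB = (v _| B) + (v ^ B).
Vector part <vB>_1:
  e1: -v2*b12 - v3*b13 = -(3)*(4) - (-3)*(-2) = -18
  e2: v1*b12 - v3*b23 = (-1)*(4) - (-3)*(1) = -1
  e3: v1*b13 + v2*b23 = (-1)*(-2) + (3)*(1) = 5
Trivector part <vB>_3:
  e123: v1*b23 - v2*b13 + v3*b12 = (-1)*(1) - (3)*(-2) + (-3)*(4) = -7
vB = -18*e1 - 1*e2 + 5*e3 - 7*e123


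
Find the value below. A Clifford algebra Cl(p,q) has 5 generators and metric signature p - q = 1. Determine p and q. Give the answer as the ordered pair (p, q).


We need p + q = 5 and p - q = 1.
Adding: 2p = 5 + 1 = 6, so p = 3.
Then q = 5 - 3 = 2.
(p, q) = (3, 2)


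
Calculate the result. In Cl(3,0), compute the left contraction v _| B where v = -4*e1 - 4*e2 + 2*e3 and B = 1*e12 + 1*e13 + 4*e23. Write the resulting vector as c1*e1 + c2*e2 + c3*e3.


Left contraction v _| B = <vB>_1 (grade-1 part of the geometric product vB).
Using e1_|e12 = e2, e2_|e12 = -e1, e1_|e13 = e3, e3_|e13 = -e1, e2_|e23 = e3, e3_|e23 = -e2:
e1 coeff: -v2*b12 - v3*b13 = -(-4)*(1) - (2)*(1) = 2
e2 coeff: v1*b12 - v3*b23 = (-4)*(1) - (2)*(4) = -12
e3 coeff: v1*b13 + v2*b23 = (-4)*(1) + (-4)*(4) = -20
v _| B = 2*e1 - 12*e2 - 20*e3


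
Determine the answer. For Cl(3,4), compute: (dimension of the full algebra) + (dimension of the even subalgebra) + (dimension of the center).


n = 3 + 4 = 7
Total dim = 2^7 = 128
Even subalgebra dim = 2^6 = 64
n is odd, so center dim = 2
Sum = 128 + 64 + 2 = 194


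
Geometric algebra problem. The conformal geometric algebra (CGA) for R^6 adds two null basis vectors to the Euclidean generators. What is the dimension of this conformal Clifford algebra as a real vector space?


The conformal model of R^6 uses Cl(7,1): the 6 Euclidean generators plus two extra orthogonal generators e+ (e+^2 = +1) and e- (e-^2 = -1), from which the null vectors e0, einf are built.
Number of generators m = 6 + 2 = 8.
dim Cl(p,q) = 2^m = 2^8 = 256


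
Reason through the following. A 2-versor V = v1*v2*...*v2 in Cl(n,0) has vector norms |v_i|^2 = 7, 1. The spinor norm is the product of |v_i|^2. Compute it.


Spinor norm N(V) = |v1|^2 * |v2|^2 * ... * |v2|^2
= 7 * 1
Running product: 7, 7
N(V) = 7


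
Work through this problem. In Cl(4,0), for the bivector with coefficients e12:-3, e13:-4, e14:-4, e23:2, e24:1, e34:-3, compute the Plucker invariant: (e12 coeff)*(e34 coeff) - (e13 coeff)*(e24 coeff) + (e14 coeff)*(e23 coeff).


Plucker relation: af - be + cd
a*f = (-3)*(-3) = 9
b*e = (-4)*1 = -4
c*d = (-4)*2 = -8
af - be + cd = 9 - (-4) + (-8)
= 5


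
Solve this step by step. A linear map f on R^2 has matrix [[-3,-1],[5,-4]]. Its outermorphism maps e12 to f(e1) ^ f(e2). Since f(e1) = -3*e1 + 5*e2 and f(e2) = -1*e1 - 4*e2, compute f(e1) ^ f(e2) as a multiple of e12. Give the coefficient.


The outermorphism of a linear map f sends e1^e2 to f(e1)^f(e2).
f(e1) = -3*e1 + 5*e2
f(e2) = -1*e1 - 4*e2
f(e1) ^ f(e2) = (-3*e1 + 5*e2) ^ (-1*e1 - 4*e2)
= (-3)*(-4)*e12 + 5*(-1)*e21
= (12 - (-5))*e12
= 17*e12
Coefficient = 17


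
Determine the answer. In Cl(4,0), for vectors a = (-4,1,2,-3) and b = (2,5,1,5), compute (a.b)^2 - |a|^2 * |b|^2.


a . b = (-4)*2 + 1*5 + 2*1 + (-3)*5
= -8 + 5 + 2 + (-15) = -16
|a|^2 = (-4)^2 + 1^2 + 2^2 + (-3)^2 = 30
|b|^2 = 2^2 + 5^2 + 1^2 + 5^2 = 55
(a.b)^2 = (-16)^2 = 256
|a|^2 * |b|^2 = 30 * 55 = 1650
Result = 256 - 1650 = -1394


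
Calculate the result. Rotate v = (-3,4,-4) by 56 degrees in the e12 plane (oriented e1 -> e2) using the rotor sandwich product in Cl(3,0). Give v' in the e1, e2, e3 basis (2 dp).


Rotor R = cos(28deg) - sin(28deg)*e12
Rotation angle theta = 2 * 28 = 56 degrees in the e12 plane (e1 -> e2).
The component perpendicular to the plane (e3) is invariant: v'_3 = v3 = -4.00
cos(56deg) = 0.5592, sin(56deg) = 0.8290
v'_1 = v1*cos(theta) - v2*sin(theta) = -3*0.5592 - 4*0.8290 = -4.99
v'_2 = v1*sin(theta) + v2*cos(theta) = -3*0.8290 + 4*0.5592 = -0.25
v' = -4.99*e1 - 0.25*e2 - 4.00*e3


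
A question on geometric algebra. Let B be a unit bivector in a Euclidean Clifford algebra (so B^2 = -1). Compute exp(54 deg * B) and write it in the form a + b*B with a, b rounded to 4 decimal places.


For a unit bivector B with B^2 = -1, the exponential series gives
e^(theta*B) = cos(theta) + sin(theta)*B (the GA analogue of Euler's formula).
theta = 54 degrees = 0.942478 rad
cos(54 deg) = 0.5878
sin(54 deg) = 0.8090
exp(theta*B) = 0.5878 + 0.8090*B


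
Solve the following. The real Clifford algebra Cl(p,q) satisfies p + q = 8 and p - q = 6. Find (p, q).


We need p + q = 8 and p - q = 6.
Adding: 2p = 8 + 6 = 14, so p = 7.
Then q = 8 - 7 = 1.
(p, q) = (7, 1)


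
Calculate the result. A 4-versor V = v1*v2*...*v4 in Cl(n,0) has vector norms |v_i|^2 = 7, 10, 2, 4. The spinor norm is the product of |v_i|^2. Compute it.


Spinor norm N(V) = |v1|^2 * |v2|^2 * ... * |v4|^2
= 7 * 10 * 2 * 4
Running product: 7, 70, 140, 560
N(V) = 560


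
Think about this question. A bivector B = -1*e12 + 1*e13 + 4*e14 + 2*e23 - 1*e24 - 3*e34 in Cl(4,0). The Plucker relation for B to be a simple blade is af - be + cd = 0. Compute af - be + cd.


Plucker relation: af - be + cd
a*f = (-1)*(-3) = 3
b*e = 1*(-1) = -1
c*d = 4*2 = 8
af - be + cd = 3 - (-1) + 8
= 12


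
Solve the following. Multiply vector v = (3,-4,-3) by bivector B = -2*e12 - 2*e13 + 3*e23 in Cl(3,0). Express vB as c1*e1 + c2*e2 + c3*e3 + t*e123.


vB has grade-1 (vector) and grade-3 (trivector) parts: vB = (v _| B) + (v ^ B).
Vector part <vB>_1:
  e1: -v2*b12 - v3*b13 = -(-4)*(-2) - (-3)*(-2) = -14
  e2: v1*b12 - v3*b23 = (3)*(-2) - (-3)*(3) = 3
  e3: v1*b13 + v2*b23 = (3)*(-2) + (-4)*(3) = -18
Trivector part <vB>_3:
  e123: v1*b23 - v2*b13 + v3*b12 = (3)*(3) - (-4)*(-2) + (-3)*(-2) = 7
vB = -14*e1 + 3*e2 - 18*e3 + 7*e123


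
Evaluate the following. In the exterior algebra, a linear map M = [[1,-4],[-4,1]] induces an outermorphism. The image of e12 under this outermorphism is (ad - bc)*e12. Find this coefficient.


The outermorphism of a linear map f sends e1^e2 to f(e1)^f(e2).
f(e1) = 1*e1 - 4*e2
f(e2) = -4*e1 + 1*e2
f(e1) ^ f(e2) = (1*e1 - 4*e2) ^ (-4*e1 + 1*e2)
= 1*1*e12 + (-4)*(-4)*e21
= (1 - 16)*e12
= -15*e12
Coefficient = -15


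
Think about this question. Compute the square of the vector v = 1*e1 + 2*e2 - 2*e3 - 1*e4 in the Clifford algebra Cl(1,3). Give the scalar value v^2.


v^2 = sum of c_i^2 * e_i^2
Positive signature terms (e_i^2 = +1): 1^2 = 1
Negative signature terms (e_j^2 = -1): 2^2 + (-2)^2 + (-1)^2 = 9
v^2 = 1 - 9 = -8


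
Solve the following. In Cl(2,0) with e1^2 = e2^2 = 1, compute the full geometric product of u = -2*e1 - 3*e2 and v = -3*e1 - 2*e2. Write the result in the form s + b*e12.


Expand: (-2*e1 - 3*e2)(-3*e1 - 2*e2)
= (-2)*(-3)*e1e1 + (-2)*(-2)*e1e2 + (-3)*(-3)*e2e1 + (-3)*(-2)*e2e2
Using e1^2 = e2^2 = 1, e2e1 = -e1e2:
Scalar part s = (-2)*(-3) + (-3)*(-2) = 6 + 6 = 12
Bivector part b = (-2)*(-2) - (-3)*(-3) = 4 - 9 = -5
uv = 12 - 5*e12


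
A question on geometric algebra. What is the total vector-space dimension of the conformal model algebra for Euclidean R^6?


The conformal model of R^6 uses Cl(7,1): the 6 Euclidean generators plus two extra orthogonal generators e+ (e+^2 = +1) and e- (e-^2 = -1), from which the null vectors e0, einf are built.
Number of generators m = 6 + 2 = 8.
dim Cl(p,q) = 2^m = 2^8 = 256


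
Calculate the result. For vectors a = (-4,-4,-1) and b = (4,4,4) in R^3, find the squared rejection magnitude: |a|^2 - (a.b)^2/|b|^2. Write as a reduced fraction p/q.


|a|^2 = (-4)^2 + (-4)^2 + (-1)^2 = 33
|b|^2 = 4^2 + 4^2 + 4^2 = 48
a . b = (-4)*4 + (-4)*4 + (-1)*4 = -36
(a.b)^2 = (-36)^2 = 1296
|rej|^2 = 33 - 1296/48
= (1584 - 1296)/48
= 288/48
In lowest terms: 6/1


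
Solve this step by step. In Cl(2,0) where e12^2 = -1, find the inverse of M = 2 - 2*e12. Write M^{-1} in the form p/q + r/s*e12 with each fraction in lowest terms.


M = 2 - 2*e12, where e12^2 = -1.
Since M commutes with its reverse ~M = a - b*e12, M * ~M = a^2 - b^2*e12^2 = a^2 + b^2.
So M^{-1} = ~M / (a^2 + b^2) = (a - b*e12)/(a^2 + b^2).
a^2 + b^2 = 4 + 4 = 8
Scalar part = 2/8 = 1/4
Bivector coeff = 2/8 = 1/4
M^{-1} = 1/4 + 1/4*e12


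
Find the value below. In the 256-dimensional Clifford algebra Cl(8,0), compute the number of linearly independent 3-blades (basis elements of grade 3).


Number of grade-k basis blades in Cl(p,q) with n = p + q is C(n, k).
n = 8 + 0 = 8
C(8, 3) = 8! / (3! * 5!)
= 40320 / (6 * 120)
= 56


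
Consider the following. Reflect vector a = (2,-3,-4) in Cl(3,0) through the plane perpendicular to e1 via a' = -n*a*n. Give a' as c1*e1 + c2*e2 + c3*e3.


Reflection formula: a' = -n*a*n, with n = e1 (unit vector, n^2 = 1).
For reflection through hyperplane perp to e1:
The component along e1 flips sign, others stay.
a = (2, -3, -4)
a' = (-2, -3, -4)
a' = -2*e1 - 3*e2 - 4*e3


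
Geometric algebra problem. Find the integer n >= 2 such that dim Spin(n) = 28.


dim Spin(n) = dim so(n) = n(n-1)/2.
Solve n(n-1)/2 = 28, i.e. n^2 - n - 56 = 0.
Discriminant = 1 + 8*28 = 225
n = (1 + sqrt(225))/2 = (1 + 15)/2 = 8


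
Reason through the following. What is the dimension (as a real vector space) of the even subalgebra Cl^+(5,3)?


Even subalgebra dimension = 2^(n-1)
n = 5 + 3 = 8
2^(8 - 1) = 2^7 = 128
Verification: sum of C(8,k) for even k = 1 + 28 + 70 + 28 + 1 = 128
Result = 128


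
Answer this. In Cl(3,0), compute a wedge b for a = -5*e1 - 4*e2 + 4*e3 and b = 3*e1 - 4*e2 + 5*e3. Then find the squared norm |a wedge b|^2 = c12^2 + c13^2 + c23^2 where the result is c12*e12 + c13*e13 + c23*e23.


a wedge b = (a1*b2 - a2*b1)*e12 + (a1*b3 - a3*b1)*e13 + (a2*b3 - a3*b2)*e23
e12 coeff: (-5)*(-4) - (-4)*3 = 20 - (-12) = 32
e13 coeff: (-5)*5 - 4*3 = -25 - 12 = -37
e23 coeff: (-4)*5 - 4*(-4) = -20 - (-16) = -4
|a wedge b|^2 = 32^2 + (-37)^2 + (-4)^2
= 1024 + 1369 + 16
= 2409


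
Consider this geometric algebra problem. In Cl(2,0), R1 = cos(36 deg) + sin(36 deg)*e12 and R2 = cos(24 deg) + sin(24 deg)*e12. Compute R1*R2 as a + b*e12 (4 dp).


Same-plane rotors commute and their half-angles add:
R1*R2 = cos(a1 + a2) + sin(a1 + a2)*e12.
a1 + a2 = 36 + 24 = 60 deg
cos(60 deg) = 0.5000
sin(60 deg) = 0.8660
R1*R2 = 0.5000 + 0.8660*e12


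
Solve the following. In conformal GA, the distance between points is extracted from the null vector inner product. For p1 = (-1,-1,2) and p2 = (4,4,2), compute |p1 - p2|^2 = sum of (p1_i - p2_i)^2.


p1 - p2 = (-5, -5, 0)
|p1 - p2|^2 = (-5)^2 + (-5)^2 + 0^2
= 25 + 25 + 0
= 50


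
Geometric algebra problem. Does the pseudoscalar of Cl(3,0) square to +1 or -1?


The pseudoscalar I = e1...e_n (product of all n generators) of Cl(p,q) satisfies I^2 = (-1)^(q + n(n-1)/2).
p = 3, q = 0, n = p + q = 3
n(n-1)/2 = 3 * 2 / 2 = 3
Exponent = q + n(n-1)/2 = 0 + 3 = 3
I^2 = (-1)^3 = -1


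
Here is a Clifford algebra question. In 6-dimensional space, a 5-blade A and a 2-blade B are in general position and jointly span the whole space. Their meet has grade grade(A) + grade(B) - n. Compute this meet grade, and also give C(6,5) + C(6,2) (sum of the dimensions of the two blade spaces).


Meet grade = grade(A) + grade(B) - n
= 5 + 2 - 6 = 1
C(6,5) = 6
C(6,2) = 15
dim_A + dim_B = 6 + 15 = 21


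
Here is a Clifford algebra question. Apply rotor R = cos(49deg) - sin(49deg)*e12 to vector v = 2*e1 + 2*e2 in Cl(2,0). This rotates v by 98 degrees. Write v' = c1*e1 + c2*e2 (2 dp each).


Rotor R = cos(49deg) - sin(49deg)*e12
Rotation angle theta = 2 * 49 = 98 degrees
v' = R*v*~R rotates v by theta.
cos(98deg) = -0.1392, sin(98deg) = 0.9903
v'_1 = 2*cos(98deg) - 2*sin(98deg)
= 2*(-0.1392) - 2*0.9903
= -2.26
v'_2 = 2*sin(98deg) + 2*cos(98deg)
= 2*0.9903 + 2*(-0.1392)
= 1.70
v' = -2.26*e1 + 1.70*e2


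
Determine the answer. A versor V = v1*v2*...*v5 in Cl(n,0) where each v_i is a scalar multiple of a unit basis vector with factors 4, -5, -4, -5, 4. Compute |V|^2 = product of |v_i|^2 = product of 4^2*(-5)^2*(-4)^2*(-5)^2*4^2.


Each vector v_i has |v_i|^2 = s_i^2
Squared scales: 4^2 = 16, (-5)^2 = 25, (-4)^2 = 16, (-5)^2 = 25, 4^2 = 16
|V|^2 = 16 * 25 * 16 * 25 * 16
= 2560000


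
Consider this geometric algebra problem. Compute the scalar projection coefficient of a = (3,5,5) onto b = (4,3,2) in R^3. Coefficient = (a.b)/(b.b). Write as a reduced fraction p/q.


Projection coefficient = (a . b) / (b . b)
a . b = 3*4 + 5*3 + 5*2
= 12 + 15 + 10 = 37
b . b = 4^2 + 3^2 + 2^2
= 16 + 9 + 4 = 29
Coefficient = 37/29
In lowest terms: 37/29


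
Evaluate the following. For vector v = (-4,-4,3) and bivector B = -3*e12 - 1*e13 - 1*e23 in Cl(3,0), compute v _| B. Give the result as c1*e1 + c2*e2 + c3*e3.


Left contraction v _| B = <vB>_1 (grade-1 part of the geometric product vB).
Using e1_|e12 = e2, e2_|e12 = -e1, e1_|e13 = e3, e3_|e13 = -e1, e2_|e23 = e3, e3_|e23 = -e2:
e1 coeff: -v2*b12 - v3*b13 = -(-4)*(-3) - (3)*(-1) = -9
e2 coeff: v1*b12 - v3*b23 = (-4)*(-3) - (3)*(-1) = 15
e3 coeff: v1*b13 + v2*b23 = (-4)*(-1) + (-4)*(-1) = 8
v _| B = -9*e1 + 15*e2 + 8*e3


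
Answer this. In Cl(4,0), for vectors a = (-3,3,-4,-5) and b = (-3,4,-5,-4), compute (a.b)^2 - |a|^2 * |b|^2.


a . b = (-3)*(-3) + 3*4 + (-4)*(-5) + (-5)*(-4)
= 9 + 12 + 20 + 20 = 61
|a|^2 = (-3)^2 + 3^2 + (-4)^2 + (-5)^2 = 59
|b|^2 = (-3)^2 + 4^2 + (-5)^2 + (-4)^2 = 66
(a.b)^2 = 61^2 = 3721
|a|^2 * |b|^2 = 59 * 66 = 3894
Result = 3721 - 3894 = -173


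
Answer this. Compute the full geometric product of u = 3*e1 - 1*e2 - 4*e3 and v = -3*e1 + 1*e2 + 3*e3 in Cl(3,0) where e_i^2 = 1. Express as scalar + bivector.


In Cl(3,0): e_i^2 = 1, e_ie_j = -e_je_i for i != j.
Scalar part = u . v = 3*(-3) + (-1)*1 + (-4)*3
= -9 + (-1) + (-12) = -22
e12 coeff = 3*1 - (-1)*(-3) = 3 - 3 = 0
e13 coeff = 3*3 - (-4)*(-3) = 9 - 12 = -3
e23 coeff = (-1)*3 - (-4)*1 = -3 - (-4) = 1
uv = -22 + 0*e12 - 3*e13 + 1*e23


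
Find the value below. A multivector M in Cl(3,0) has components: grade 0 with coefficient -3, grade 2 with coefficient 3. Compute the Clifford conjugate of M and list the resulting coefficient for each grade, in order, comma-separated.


Clifford conjugate sign for grade k: (-1)^(k(k+1)/2)
Grade 0: (-1)^(0*1/2) = (-1)^0 = 1, coeff -3 -> -3
Grade 2: (-1)^(2*3/2) = (-1)^3 = -1, coeff 3 -> -3
Conjugated coefficients: -3, -3


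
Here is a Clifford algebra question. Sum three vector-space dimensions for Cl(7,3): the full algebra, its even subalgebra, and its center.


n = 7 + 3 = 10
Total dim = 2^10 = 1024
Even subalgebra dim = 2^9 = 512
n is even, so center dim = 1
Sum = 1024 + 512 + 1 = 1537


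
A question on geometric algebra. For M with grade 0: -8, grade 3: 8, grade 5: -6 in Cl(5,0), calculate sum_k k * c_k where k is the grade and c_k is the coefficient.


Grade-weighted sum = sum of grade_k * coefficient_k
0*(-8) = 0
3*8 = 24
5*(-6) = -30
Total = 0 + 24 + (-30) = -6


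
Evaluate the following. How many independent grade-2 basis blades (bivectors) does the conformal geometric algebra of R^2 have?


The conformal model of R^2 uses Cl(3,1) with m = 2 + 2 = 4 generators.
Number of grade-2 blades = C(m, 2) = C(4, 2)
= 4*3/2 = 6


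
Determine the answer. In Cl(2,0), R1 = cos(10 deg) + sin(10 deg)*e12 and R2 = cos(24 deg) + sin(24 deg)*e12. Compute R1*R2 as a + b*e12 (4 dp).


Same-plane rotors commute and their half-angles add:
R1*R2 = cos(a1 + a2) + sin(a1 + a2)*e12.
a1 + a2 = 10 + 24 = 34 deg
cos(34 deg) = 0.8290
sin(34 deg) = 0.5592
R1*R2 = 0.8290 + 0.5592*e12


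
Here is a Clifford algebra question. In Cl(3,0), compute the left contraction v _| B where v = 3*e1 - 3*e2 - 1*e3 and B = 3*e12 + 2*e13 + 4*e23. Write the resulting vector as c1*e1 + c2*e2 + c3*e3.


Left contraction v _| B = <vB>_1 (grade-1 part of the geometric product vB).
Using e1_|e12 = e2, e2_|e12 = -e1, e1_|e13 = e3, e3_|e13 = -e1, e2_|e23 = e3, e3_|e23 = -e2:
e1 coeff: -v2*b12 - v3*b13 = -(-3)*(3) - (-1)*(2) = 11
e2 coeff: v1*b12 - v3*b23 = (3)*(3) - (-1)*(4) = 13
e3 coeff: v1*b13 + v2*b23 = (3)*(2) + (-3)*(4) = -6
v _| B = 11*e1 + 13*e2 - 6*e3


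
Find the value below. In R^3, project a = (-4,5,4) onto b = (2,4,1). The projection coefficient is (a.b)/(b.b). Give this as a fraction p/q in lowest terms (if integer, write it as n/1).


Projection coefficient = (a . b) / (b . b)
a . b = (-4)*2 + 5*4 + 4*1
= -8 + 20 + 4 = 16
b . b = 2^2 + 4^2 + 1^2
= 4 + 16 + 1 = 21
Coefficient = 16/21
In lowest terms: 16/21


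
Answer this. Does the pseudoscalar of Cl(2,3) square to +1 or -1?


The pseudoscalar I = e1...e_n (product of all n generators) of Cl(p,q) satisfies I^2 = (-1)^(q + n(n-1)/2).
p = 2, q = 3, n = p + q = 5
n(n-1)/2 = 5 * 4 / 2 = 10
Exponent = q + n(n-1)/2 = 3 + 10 = 13
I^2 = (-1)^13 = -1


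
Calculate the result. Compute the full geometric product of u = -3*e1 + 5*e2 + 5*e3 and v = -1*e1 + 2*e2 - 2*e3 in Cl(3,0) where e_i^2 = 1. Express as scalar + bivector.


In Cl(3,0): e_i^2 = 1, e_ie_j = -e_je_i for i != j.
Scalar part = u . v = (-3)*(-1) + 5*2 + 5*(-2)
= 3 + 10 + (-10) = 3
e12 coeff = (-3)*2 - 5*(-1) = -6 - (-5) = -1
e13 coeff = (-3)*(-2) - 5*(-1) = 6 - (-5) = 11
e23 coeff = 5*(-2) - 5*2 = -10 - 10 = -20
uv = 3 - 1*e12 + 11*e13 - 20*e23


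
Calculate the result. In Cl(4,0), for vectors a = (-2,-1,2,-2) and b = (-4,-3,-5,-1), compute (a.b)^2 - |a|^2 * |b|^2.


a . b = (-2)*(-4) + (-1)*(-3) + 2*(-5) + (-2)*(-1)
= 8 + 3 + (-10) + 2 = 3
|a|^2 = (-2)^2 + (-1)^2 + 2^2 + (-2)^2 = 13
|b|^2 = (-4)^2 + (-3)^2 + (-5)^2 + (-1)^2 = 51
(a.b)^2 = 3^2 = 9
|a|^2 * |b|^2 = 13 * 51 = 663
Result = 9 - 663 = -654


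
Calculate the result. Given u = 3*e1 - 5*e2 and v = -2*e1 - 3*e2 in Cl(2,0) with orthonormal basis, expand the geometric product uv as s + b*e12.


Expand: (3*e1 - 5*e2)(-2*e1 - 3*e2)
= 3*(-2)*e1e1 + 3*(-3)*e1e2 + (-5)*(-2)*e2e1 + (-5)*(-3)*e2e2
Using e1^2 = e2^2 = 1, e2e1 = -e1e2:
Scalar part s = 3*(-2) + (-5)*(-3) = -6 + 15 = 9
Bivector part b = 3*(-3) - (-5)*(-2) = -9 - 10 = -19
uv = 9 - 19*e12


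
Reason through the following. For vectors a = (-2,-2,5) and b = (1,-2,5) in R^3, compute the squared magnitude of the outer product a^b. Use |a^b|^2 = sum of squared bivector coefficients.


a wedge b = (a1*b2 - a2*b1)*e12 + (a1*b3 - a3*b1)*e13 + (a2*b3 - a3*b2)*e23
e12 coeff: (-2)*(-2) - (-2)*1 = 4 - (-2) = 6
e13 coeff: (-2)*5 - 5*1 = -10 - 5 = -15
e23 coeff: (-2)*5 - 5*(-2) = -10 - (-10) = 0
|a wedge b|^2 = 6^2 + (-15)^2 + 0^2
= 36 + 225 + 0
= 261


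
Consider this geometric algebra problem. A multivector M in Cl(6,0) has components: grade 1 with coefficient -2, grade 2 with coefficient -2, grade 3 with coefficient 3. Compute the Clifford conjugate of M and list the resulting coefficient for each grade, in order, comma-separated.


Clifford conjugate sign for grade k: (-1)^(k(k+1)/2)
Grade 1: (-1)^(1*2/2) = (-1)^1 = -1, coeff -2 -> 2
Grade 2: (-1)^(2*3/2) = (-1)^3 = -1, coeff -2 -> 2
Grade 3: (-1)^(3*4/2) = (-1)^6 = 1, coeff 3 -> 3
Conjugated coefficients: 2, 2, 3


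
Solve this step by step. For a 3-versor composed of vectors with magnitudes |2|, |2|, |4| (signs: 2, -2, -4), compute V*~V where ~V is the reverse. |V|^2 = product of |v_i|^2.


Each vector v_i has |v_i|^2 = s_i^2
Squared scales: 2^2 = 4, (-2)^2 = 4, (-4)^2 = 16
|V|^2 = 4 * 4 * 16
= 256


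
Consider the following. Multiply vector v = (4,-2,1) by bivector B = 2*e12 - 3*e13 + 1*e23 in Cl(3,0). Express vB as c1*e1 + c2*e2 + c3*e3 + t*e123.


vB has grade-1 (vector) and grade-3 (trivector) parts: vB = (v _| B) + (v ^ B).
Vector part <vB>_1:
  e1: -v2*b12 - v3*b13 = -(-2)*(2) - (1)*(-3) = 7
  e2: v1*b12 - v3*b23 = (4)*(2) - (1)*(1) = 7
  e3: v1*b13 + v2*b23 = (4)*(-3) + (-2)*(1) = -14
Trivector part <vB>_3:
  e123: v1*b23 - v2*b13 + v3*b12 = (4)*(1) - (-2)*(-3) + (1)*(2) = 0
vB = 7*e1 + 7*e2 - 14*e3 + 0*e123


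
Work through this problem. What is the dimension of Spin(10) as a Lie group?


Spin(n) double-covers SO(n); both have Lie algebra so(n) of dimension n(n-1)/2.
n = 10
n(n-1) = 10 * 9 = 90
dim Spin(10) = 90/2 = 45


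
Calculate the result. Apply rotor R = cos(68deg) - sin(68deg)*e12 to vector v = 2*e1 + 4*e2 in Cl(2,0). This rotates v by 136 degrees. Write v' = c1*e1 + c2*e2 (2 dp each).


Rotor R = cos(68deg) - sin(68deg)*e12
Rotation angle theta = 2 * 68 = 136 degrees
v' = R*v*~R rotates v by theta.
cos(136deg) = -0.7193, sin(136deg) = 0.6947
v'_1 = 2*cos(136deg) - 4*sin(136deg)
= 2*(-0.7193) - 4*0.6947
= -4.22
v'_2 = 2*sin(136deg) + 4*cos(136deg)
= 2*0.6947 + 4*(-0.7193)
= -1.49
v' = -4.22*e1 - 1.49*e2


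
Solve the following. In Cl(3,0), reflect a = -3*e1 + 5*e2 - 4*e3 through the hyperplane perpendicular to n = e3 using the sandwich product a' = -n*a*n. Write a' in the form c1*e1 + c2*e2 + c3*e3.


Reflection formula: a' = -n*a*n, with n = e3 (unit vector, n^2 = 1).
For reflection through hyperplane perp to e3:
The component along e3 flips sign, others stay.
a = (-3, 5, -4)
a' = (-3, 5, 4)
a' = -3*e1 + 5*e2 + 4*e3


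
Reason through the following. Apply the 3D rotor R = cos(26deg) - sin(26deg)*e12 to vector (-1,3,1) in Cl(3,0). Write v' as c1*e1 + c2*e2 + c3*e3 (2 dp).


Rotor R = cos(26deg) - sin(26deg)*e12
Rotation angle theta = 2 * 26 = 52 degrees in the e12 plane (e1 -> e2).
The component perpendicular to the plane (e3) is invariant: v'_3 = v3 = 1.00
cos(52deg) = 0.6157, sin(52deg) = 0.7880
v'_1 = v1*cos(theta) - v2*sin(theta) = -1*0.6157 - 3*0.7880 = -2.98
v'_2 = v1*sin(theta) + v2*cos(theta) = -1*0.7880 + 3*0.6157 = 1.06
v' = -2.98*e1 + 1.06*e2 + 1.00*e3


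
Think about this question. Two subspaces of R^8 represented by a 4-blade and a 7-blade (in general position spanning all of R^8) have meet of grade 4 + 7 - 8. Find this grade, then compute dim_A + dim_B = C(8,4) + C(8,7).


Meet grade = grade(A) + grade(B) - n
= 4 + 7 - 8 = 3
C(8,4) = 70
C(8,7) = 8
dim_A + dim_B = 70 + 8 = 78


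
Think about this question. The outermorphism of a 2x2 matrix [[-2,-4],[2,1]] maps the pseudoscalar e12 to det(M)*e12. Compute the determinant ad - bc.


The outermorphism of a linear map f sends e1^e2 to f(e1)^f(e2).
f(e1) = -2*e1 + 2*e2
f(e2) = -4*e1 + 1*e2
f(e1) ^ f(e2) = (-2*e1 + 2*e2) ^ (-4*e1 + 1*e2)
= (-2)*1*e12 + 2*(-4)*e21
= (-2 - (-8))*e12
= 6*e12
Coefficient = 6


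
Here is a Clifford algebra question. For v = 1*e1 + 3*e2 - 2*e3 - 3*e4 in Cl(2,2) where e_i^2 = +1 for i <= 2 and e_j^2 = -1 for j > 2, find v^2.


v^2 = sum of c_i^2 * e_i^2
Positive signature terms (e_i^2 = +1): 1^2 + 3^2 = 10
Negative signature terms (e_j^2 = -1): (-2)^2 + (-3)^2 = 13
v^2 = 10 - 13 = -3


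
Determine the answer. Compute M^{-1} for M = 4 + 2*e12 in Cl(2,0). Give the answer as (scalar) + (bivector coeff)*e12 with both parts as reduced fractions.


M = 4 + 2*e12, where e12^2 = -1.
Since M commutes with its reverse ~M = a - b*e12, M * ~M = a^2 - b^2*e12^2 = a^2 + b^2.
So M^{-1} = ~M / (a^2 + b^2) = (a - b*e12)/(a^2 + b^2).
a^2 + b^2 = 16 + 4 = 20
Scalar part = 4/20 = 1/5
Bivector coeff = -2/20 = -1/10
M^{-1} = 1/5 - 1/10*e12


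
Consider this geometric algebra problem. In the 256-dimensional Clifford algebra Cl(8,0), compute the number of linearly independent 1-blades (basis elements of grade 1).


Number of grade-k basis blades in Cl(p,q) with n = p + q is C(n, k).
n = 8 + 0 = 8
C(8, 1) = 8! / (1! * 7!)
= 40320 / (1 * 5040)
= 8


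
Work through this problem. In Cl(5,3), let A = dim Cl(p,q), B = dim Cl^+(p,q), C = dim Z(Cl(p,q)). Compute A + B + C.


n = 5 + 3 = 8
Total dim = 2^8 = 256
Even subalgebra dim = 2^7 = 128
n is even, so center dim = 1
Sum = 256 + 128 + 1 = 385


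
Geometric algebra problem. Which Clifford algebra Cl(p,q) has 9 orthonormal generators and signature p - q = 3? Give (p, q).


We need p + q = 9 and p - q = 3.
Adding: 2p = 9 + 3 = 12, so p = 6.
Then q = 9 - 6 = 3.
(p, q) = (6, 3)


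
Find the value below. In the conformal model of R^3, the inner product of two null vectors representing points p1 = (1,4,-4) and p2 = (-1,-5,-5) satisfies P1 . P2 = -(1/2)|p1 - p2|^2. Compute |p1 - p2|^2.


p1 - p2 = (2, 9, 1)
|p1 - p2|^2 = 2^2 + 9^2 + 1^2
= 4 + 81 + 1
= 86


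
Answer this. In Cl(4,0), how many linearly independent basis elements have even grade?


Even subalgebra dimension = 2^(n-1)
n = 4 + 0 = 4
2^(4 - 1) = 2^3 = 8
Verification: sum of C(4,k) for even k = 1 + 6 + 1 = 8
Result = 8


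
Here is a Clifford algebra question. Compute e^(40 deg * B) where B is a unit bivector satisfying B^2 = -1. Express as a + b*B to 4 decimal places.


For a unit bivector B with B^2 = -1, the exponential series gives
e^(theta*B) = cos(theta) + sin(theta)*B (the GA analogue of Euler's formula).
theta = 40 degrees = 0.698132 rad
cos(40 deg) = 0.7660
sin(40 deg) = 0.6428
exp(theta*B) = 0.7660 + 0.6428*B


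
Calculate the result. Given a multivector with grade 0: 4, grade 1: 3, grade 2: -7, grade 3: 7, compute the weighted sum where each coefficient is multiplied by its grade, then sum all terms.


Grade-weighted sum = sum of grade_k * coefficient_k
0*4 = 0
1*3 = 3
2*(-7) = -14
3*7 = 21
Total = 0 + 3 + (-14) + 21 = 10


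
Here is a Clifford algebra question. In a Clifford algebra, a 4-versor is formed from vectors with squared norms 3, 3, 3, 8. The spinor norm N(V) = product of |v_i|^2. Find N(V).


Spinor norm N(V) = |v1|^2 * |v2|^2 * ... * |v4|^2
= 3 * 3 * 3 * 8
Running product: 3, 9, 27, 216
N(V) = 216


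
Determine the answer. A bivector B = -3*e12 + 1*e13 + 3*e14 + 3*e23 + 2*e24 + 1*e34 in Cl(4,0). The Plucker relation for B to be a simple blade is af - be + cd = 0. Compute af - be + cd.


Plucker relation: af - be + cd
a*f = (-3)*1 = -3
b*e = 1*2 = 2
c*d = 3*3 = 9
af - be + cd = -3 - 2 + 9
= 4


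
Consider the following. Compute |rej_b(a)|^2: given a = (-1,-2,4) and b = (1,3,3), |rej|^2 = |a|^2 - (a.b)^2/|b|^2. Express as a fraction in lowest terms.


|a|^2 = (-1)^2 + (-2)^2 + 4^2 = 21
|b|^2 = 1^2 + 3^2 + 3^2 = 19
a . b = (-1)*1 + (-2)*3 + 4*3 = 5
(a.b)^2 = 5^2 = 25
|rej|^2 = 21 - 25/19
= (399 - 25)/19
= 374/19
In lowest terms: 374/19


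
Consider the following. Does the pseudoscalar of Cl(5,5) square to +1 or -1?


The pseudoscalar I = e1...e_n (product of all n generators) of Cl(p,q) satisfies I^2 = (-1)^(q + n(n-1)/2).
p = 5, q = 5, n = p + q = 10
n(n-1)/2 = 10 * 9 / 2 = 45
Exponent = q + n(n-1)/2 = 5 + 45 = 50
I^2 = (-1)^50 = +1


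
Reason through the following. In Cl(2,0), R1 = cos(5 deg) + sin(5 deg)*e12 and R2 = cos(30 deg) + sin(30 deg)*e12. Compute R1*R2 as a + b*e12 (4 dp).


Same-plane rotors commute and their half-angles add:
R1*R2 = cos(a1 + a2) + sin(a1 + a2)*e12.
a1 + a2 = 5 + 30 = 35 deg
cos(35 deg) = 0.8192
sin(35 deg) = 0.5736
R1*R2 = 0.8192 + 0.5736*e12


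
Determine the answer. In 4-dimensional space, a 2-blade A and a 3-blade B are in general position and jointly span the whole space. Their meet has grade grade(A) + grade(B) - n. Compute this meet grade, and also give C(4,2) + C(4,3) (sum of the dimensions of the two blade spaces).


Meet grade = grade(A) + grade(B) - n
= 2 + 3 - 4 = 1
C(4,2) = 6
C(4,3) = 4
dim_A + dim_B = 6 + 4 = 10


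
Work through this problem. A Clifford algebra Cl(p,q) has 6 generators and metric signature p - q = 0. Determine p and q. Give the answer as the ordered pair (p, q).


We need p + q = 6 and p - q = 0.
Adding: 2p = 6 + 0 = 6, so p = 3.
Then q = 6 - 3 = 3.
(p, q) = (3, 3)


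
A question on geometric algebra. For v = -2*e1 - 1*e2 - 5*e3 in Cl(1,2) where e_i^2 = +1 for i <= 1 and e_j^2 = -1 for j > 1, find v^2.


v^2 = sum of c_i^2 * e_i^2
Positive signature terms (e_i^2 = +1): (-2)^2 = 4
Negative signature terms (e_j^2 = -1): (-1)^2 + (-5)^2 = 26
v^2 = 4 - 26 = -22


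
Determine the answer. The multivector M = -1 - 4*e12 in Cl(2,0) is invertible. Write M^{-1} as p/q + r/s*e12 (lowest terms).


M = -1 - 4*e12, where e12^2 = -1.
Since M commutes with its reverse ~M = a - b*e12, M * ~M = a^2 - b^2*e12^2 = a^2 + b^2.
So M^{-1} = ~M / (a^2 + b^2) = (a - b*e12)/(a^2 + b^2).
a^2 + b^2 = 1 + 16 = 17
Scalar part = -1/17 = -1/17
Bivector coeff = 4/17 = 4/17
M^{-1} = -1/17 + 4/17*e12


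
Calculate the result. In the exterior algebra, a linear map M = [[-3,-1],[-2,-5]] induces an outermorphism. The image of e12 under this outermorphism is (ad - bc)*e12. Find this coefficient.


The outermorphism of a linear map f sends e1^e2 to f(e1)^f(e2).
f(e1) = -3*e1 - 2*e2
f(e2) = -1*e1 - 5*e2
f(e1) ^ f(e2) = (-3*e1 - 2*e2) ^ (-1*e1 - 5*e2)
= (-3)*(-5)*e12 + (-2)*(-1)*e21
= (15 - 2)*e12
= 13*e12
Coefficient = 13


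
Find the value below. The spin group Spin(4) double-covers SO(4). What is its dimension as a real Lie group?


Spin(n) double-covers SO(n); both have Lie algebra so(n) of dimension n(n-1)/2.
n = 4
n(n-1) = 4 * 3 = 12
dim Spin(4) = 12/2 = 6


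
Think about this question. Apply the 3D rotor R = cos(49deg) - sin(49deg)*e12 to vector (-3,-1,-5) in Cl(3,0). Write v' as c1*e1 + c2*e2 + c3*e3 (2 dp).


Rotor R = cos(49deg) - sin(49deg)*e12
Rotation angle theta = 2 * 49 = 98 degrees in the e12 plane (e1 -> e2).
The component perpendicular to the plane (e3) is invariant: v'_3 = v3 = -5.00
cos(98deg) = -0.1392, sin(98deg) = 0.9903
v'_1 = v1*cos(theta) - v2*sin(theta) = -3*(-0.1392) - (-1)*0.9903 = 1.41
v'_2 = v1*sin(theta) + v2*cos(theta) = -3*0.9903 + (-1)*(-0.1392) = -2.83
v' = 1.41*e1 - 2.83*e2 - 5.00*e3


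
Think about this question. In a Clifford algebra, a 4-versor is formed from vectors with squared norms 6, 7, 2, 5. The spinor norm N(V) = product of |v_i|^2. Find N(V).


Spinor norm N(V) = |v1|^2 * |v2|^2 * ... * |v4|^2
= 6 * 7 * 2 * 5
Running product: 6, 42, 84, 420
N(V) = 420


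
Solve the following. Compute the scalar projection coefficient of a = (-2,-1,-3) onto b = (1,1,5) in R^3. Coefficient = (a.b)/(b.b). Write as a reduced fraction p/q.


Projection coefficient = (a . b) / (b . b)
a . b = (-2)*1 + (-1)*1 + (-3)*5
= -2 + (-1) + (-15) = -18
b . b = 1^2 + 1^2 + 5^2
= 1 + 1 + 25 = 27
Coefficient = -18/27
In lowest terms: -2/3


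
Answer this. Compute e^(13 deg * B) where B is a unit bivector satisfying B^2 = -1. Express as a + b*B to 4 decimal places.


For a unit bivector B with B^2 = -1, the exponential series gives
e^(theta*B) = cos(theta) + sin(theta)*B (the GA analogue of Euler's formula).
theta = 13 degrees = 0.226893 rad
cos(13 deg) = 0.9744
sin(13 deg) = 0.2250
exp(theta*B) = 0.9744 + 0.2250*B


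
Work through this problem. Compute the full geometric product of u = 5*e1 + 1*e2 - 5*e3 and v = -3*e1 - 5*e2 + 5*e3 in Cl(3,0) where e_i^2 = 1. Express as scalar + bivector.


In Cl(3,0): e_i^2 = 1, e_ie_j = -e_je_i for i != j.
Scalar part = u . v = 5*(-3) + 1*(-5) + (-5)*5
= -15 + (-5) + (-25) = -45
e12 coeff = 5*(-5) - 1*(-3) = -25 - (-3) = -22
e13 coeff = 5*5 - (-5)*(-3) = 25 - 15 = 10
e23 coeff = 1*5 - (-5)*(-5) = 5 - 25 = -20
uv = -45 - 22*e12 + 10*e13 - 20*e23


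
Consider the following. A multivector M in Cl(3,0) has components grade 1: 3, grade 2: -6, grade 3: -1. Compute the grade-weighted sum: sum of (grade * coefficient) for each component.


Grade-weighted sum = sum of grade_k * coefficient_k
1*3 = 3
2*(-6) = -12
3*(-1) = -3
Total = 3 + (-12) + (-3) = -12


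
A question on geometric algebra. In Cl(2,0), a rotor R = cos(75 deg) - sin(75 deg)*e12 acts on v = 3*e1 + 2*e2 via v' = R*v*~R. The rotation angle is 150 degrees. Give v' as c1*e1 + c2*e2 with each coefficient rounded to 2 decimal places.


Rotor R = cos(75deg) - sin(75deg)*e12
Rotation angle theta = 2 * 75 = 150 degrees
v' = R*v*~R rotates v by theta.
cos(150deg) = -0.8660, sin(150deg) = 0.5000
v'_1 = 3*cos(150deg) - 2*sin(150deg)
= 3*(-0.8660) - 2*0.5000
= -3.60
v'_2 = 3*sin(150deg) + 2*cos(150deg)
= 3*0.5000 + 2*(-0.8660)
= -0.23
v' = -3.60*e1 - 0.23*e2


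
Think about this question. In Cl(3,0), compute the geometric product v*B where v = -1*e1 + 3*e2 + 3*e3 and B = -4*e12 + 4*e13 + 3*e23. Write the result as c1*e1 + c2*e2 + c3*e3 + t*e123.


vB has grade-1 (vector) and grade-3 (trivector) parts: vB = (v _| B) + (v ^ B).
Vector part <vB>_1:
  e1: -v2*b12 - v3*b13 = -(3)*(-4) - (3)*(4) = 0
  e2: v1*b12 - v3*b23 = (-1)*(-4) - (3)*(3) = -5
  e3: v1*b13 + v2*b23 = (-1)*(4) + (3)*(3) = 5
Trivector part <vB>_3:
  e123: v1*b23 - v2*b13 + v3*b12 = (-1)*(3) - (3)*(4) + (3)*(-4) = -27
vB = 0*e1 - 5*e2 + 5*e3 - 27*e123
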